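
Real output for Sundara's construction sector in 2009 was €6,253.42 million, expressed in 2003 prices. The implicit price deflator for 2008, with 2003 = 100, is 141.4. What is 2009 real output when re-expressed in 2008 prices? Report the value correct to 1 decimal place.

Real output in 2008 prices = Real output in 2003 prices × (P_2008/P_2003) = 6253.42 × 1.414 = 8842.34.

€8,842.3 million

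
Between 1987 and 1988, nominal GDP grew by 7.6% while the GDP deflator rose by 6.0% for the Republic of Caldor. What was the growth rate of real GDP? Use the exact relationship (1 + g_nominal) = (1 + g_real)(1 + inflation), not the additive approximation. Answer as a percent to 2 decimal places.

1.51%

(1 + g_nom) = (1 + g_real)(1 + π), so g_real = 1.0760 / 1.0600 − 1 = 0.01509.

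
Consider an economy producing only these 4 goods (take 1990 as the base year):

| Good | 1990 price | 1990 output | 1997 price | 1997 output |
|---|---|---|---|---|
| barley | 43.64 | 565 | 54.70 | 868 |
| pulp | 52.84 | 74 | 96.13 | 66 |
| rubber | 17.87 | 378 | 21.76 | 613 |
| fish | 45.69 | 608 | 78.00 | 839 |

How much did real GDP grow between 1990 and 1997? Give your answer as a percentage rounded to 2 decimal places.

43.67%

Real GDP 1990 = Nominal GDP 1990 = 43.64·565 + 52.84·74 + 17.87·378 + 45.69·608 = 63101.14.
Real GDP 1997 (at 1990 prices) = 43.64·868 + 52.84·66 + 17.87·613 + 45.69·839 = 90655.18.
Real growth = 90655.18/63101.14 − 1 = 0.4367.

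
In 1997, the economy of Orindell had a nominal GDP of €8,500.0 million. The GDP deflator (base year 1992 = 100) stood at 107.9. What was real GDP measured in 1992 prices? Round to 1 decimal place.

€7,877.7 million

Real GDP = Nominal / (GDP deflator/100) = 8500.0 / 1.079 = 7877.66.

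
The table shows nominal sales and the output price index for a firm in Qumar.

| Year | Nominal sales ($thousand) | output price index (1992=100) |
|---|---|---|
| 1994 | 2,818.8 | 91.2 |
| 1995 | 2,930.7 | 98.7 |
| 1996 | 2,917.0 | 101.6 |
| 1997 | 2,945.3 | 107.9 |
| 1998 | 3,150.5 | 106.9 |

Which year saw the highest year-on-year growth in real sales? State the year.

1995: real = 2930.7/0.987 = 2969.30; growth vs 1994 (3090.79) = -3.93%.
1996: real = 2917.0/1.016 = 2871.06; growth vs 1995 (2969.30) = -3.31%.
1997: real = 2945.3/1.079 = 2729.66; growth vs 1996 (2871.06) = -4.93%.
1998: real = 3150.5/1.069 = 2947.15; growth vs 1997 (2729.66) = 7.97%.

1998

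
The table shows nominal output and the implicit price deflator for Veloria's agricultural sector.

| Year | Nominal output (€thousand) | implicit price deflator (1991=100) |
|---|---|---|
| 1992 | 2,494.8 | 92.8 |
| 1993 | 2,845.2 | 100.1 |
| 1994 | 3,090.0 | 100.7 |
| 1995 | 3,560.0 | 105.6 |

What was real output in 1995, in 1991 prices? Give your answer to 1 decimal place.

€3,371.2 thousand

Real output 1995 = 3560.0 / 1.056 = 3371.21.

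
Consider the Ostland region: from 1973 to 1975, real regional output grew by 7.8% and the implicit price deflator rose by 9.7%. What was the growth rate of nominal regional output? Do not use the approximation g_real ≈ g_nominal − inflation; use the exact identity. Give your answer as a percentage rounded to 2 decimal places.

18.26%

(1 + g_nom) = (1 + g_real)(1 + π) = 1.0780 × 1.0970 = 1.18257.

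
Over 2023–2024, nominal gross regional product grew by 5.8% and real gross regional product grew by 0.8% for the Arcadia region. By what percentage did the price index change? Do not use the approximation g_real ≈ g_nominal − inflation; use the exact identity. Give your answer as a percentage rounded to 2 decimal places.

(1 + g_nom) = (1 + g_real)(1 + π), so π = 1.0580 / 1.0080 − 1 = 0.04960.

4.96%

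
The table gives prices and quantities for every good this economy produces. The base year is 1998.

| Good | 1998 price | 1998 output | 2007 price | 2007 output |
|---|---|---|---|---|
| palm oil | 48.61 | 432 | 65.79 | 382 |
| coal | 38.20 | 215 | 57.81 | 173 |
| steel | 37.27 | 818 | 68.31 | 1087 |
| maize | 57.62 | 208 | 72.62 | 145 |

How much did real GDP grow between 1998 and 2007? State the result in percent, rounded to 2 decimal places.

3.29%

Real GDP 1998 = Nominal GDP 1998 = 48.61·432 + 38.20·215 + 37.27·818 + 57.62·208 = 71684.34.
Real GDP 2007 (at 1998 prices) = 48.61·382 + 38.20·173 + 37.27·1087 + 57.62·145 = 74045.01.
Real growth = 74045.01/71684.34 − 1 = 0.0329.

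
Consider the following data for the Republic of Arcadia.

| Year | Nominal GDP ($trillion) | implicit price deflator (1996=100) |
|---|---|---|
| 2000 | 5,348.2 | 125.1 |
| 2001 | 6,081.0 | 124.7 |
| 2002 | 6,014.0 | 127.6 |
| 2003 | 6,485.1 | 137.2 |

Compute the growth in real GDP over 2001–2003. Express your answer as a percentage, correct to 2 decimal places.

-3.07%

Real GDP 2001 = 6081.0/1.247 = 4876.50.
Real GDP 2003 = 6485.1/1.372 = 4726.75.
Change = 4726.75/4876.50 − 1 = -0.0307.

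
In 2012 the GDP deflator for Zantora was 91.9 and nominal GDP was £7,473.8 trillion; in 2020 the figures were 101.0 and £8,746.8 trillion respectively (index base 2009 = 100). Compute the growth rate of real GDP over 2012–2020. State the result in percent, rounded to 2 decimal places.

6.49%

Deflate each year: 2012 → 7473.8/0.919 = 8132.54; 2020 → 8746.8/1.010 = 8660.20.
So real GDP changed by 8660.20/8132.54 − 1 = 0.0649, i.e. 6.49%.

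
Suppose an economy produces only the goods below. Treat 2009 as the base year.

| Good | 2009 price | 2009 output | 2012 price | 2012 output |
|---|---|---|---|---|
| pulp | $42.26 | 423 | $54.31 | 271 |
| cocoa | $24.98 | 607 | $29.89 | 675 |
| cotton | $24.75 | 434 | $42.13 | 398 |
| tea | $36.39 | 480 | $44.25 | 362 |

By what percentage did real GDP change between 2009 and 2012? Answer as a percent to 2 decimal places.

-16.18%

Real GDP 2009 = Nominal GDP 2009 = 42.26·423 + 24.98·607 + 24.75·434 + 36.39·480 = 61247.54.
Real GDP 2012 (at 2009 prices) = 42.26·271 + 24.98·675 + 24.75·398 + 36.39·362 = 51337.64.
Real growth = 51337.64/61247.54 − 1 = -0.1618.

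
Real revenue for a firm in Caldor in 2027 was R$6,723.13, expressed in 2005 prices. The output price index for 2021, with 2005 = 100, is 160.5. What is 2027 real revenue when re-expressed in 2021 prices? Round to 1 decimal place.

R$10,790.6

Real revenue in 2021 prices = Real revenue in 2005 prices × (P_2021/P_2005) = 6723.13 × 1.605 = 10790.62.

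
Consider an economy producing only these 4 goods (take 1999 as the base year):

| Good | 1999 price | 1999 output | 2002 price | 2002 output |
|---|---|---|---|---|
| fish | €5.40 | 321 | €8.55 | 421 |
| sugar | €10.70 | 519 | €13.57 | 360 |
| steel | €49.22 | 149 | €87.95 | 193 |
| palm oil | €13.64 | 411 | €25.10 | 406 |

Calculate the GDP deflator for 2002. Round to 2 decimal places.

Nominal GDP 2002 = 8.55·421 + 13.57·360 + 87.95·193 + 25.10·406 = 35649.70.
Real GDP 2002 (at 1999 prices) = 5.40·421 + 10.70·360 + 49.22·193 + 13.64·406 = 21162.70.
Deflator = Nominal/Real × 100 = 35649.70/21162.70 × 100 = 168.455.

168.46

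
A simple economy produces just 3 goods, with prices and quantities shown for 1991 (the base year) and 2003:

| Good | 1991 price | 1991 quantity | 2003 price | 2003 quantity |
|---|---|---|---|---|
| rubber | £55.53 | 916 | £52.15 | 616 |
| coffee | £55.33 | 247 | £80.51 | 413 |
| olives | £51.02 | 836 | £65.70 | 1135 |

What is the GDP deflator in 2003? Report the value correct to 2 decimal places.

121.73

Nominal GDP 2003 = 52.15·616 + 80.51·413 + 65.70·1135 = 139944.53.
Real GDP 2003 (at 1991 prices) = 55.53·616 + 55.33·413 + 51.02·1135 = 114965.47.
Deflator = Nominal/Real × 100 = 139944.53/114965.47 × 100 = 121.727.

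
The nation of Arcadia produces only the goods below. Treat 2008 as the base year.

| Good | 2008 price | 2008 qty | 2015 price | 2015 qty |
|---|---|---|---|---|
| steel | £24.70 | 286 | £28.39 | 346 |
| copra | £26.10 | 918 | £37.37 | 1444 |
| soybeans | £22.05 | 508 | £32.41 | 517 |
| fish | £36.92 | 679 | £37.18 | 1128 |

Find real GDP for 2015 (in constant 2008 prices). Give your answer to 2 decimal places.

Real GDP 2015 = Σ (p_2008 × q_2015) = 24.70·346 + 26.10·1444 + 22.05·517 + 36.92·1128 = 99280.21.

£99280.21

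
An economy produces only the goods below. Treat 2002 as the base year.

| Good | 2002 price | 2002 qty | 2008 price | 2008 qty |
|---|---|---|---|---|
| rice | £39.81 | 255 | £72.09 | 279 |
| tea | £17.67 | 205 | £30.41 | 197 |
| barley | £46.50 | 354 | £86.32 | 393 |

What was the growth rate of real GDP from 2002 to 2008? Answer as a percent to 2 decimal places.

Real GDP 2002 = Nominal GDP 2002 = 39.81·255 + 17.67·205 + 46.50·354 = 30234.90.
Real GDP 2008 (at 2002 prices) = 39.81·279 + 17.67·197 + 46.50·393 = 32862.48.
Real growth = 32862.48/30234.90 − 1 = 0.0869.

8.69%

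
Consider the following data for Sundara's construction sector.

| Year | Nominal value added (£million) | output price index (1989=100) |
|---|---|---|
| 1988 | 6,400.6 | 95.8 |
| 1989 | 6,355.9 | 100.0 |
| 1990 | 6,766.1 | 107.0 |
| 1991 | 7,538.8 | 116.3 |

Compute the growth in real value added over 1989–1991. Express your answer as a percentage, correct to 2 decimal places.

1.99%

Real value added 1989 = 6355.9/1.000 = 6355.90.
Real value added 1991 = 7538.8/1.163 = 6482.20.
Change = 6482.20/6355.90 − 1 = 0.0199.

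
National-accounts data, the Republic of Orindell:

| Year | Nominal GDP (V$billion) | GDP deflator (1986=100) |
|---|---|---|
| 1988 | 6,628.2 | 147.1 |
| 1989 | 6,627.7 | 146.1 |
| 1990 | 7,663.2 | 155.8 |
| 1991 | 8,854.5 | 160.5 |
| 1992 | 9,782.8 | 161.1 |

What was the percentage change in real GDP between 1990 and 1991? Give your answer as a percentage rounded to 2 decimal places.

Real GDP 1990 = 7663.2/1.558 = 4918.61.
Real GDP 1991 = 8854.5/1.605 = 5516.82.
Change = 5516.82/4918.61 − 1 = 0.1216.

12.16%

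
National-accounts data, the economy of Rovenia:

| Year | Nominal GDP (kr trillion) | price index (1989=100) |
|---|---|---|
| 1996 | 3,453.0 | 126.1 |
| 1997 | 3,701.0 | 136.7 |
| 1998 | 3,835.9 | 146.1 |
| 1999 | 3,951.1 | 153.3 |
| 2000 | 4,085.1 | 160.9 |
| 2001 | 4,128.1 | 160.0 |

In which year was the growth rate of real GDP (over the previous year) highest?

1997: real = 3701.0/1.367 = 2707.39; growth vs 1996 (2738.30) = -1.13%.
1998: real = 3835.9/1.461 = 2625.53; growth vs 1997 (2707.39) = -3.02%.
1999: real = 3951.1/1.533 = 2577.36; growth vs 1998 (2625.53) = -1.83%.
2000: real = 4085.1/1.609 = 2538.91; growth vs 1999 (2577.36) = -1.49%.
2001: real = 4128.1/1.600 = 2580.06; growth vs 2000 (2538.91) = 1.62%.

2001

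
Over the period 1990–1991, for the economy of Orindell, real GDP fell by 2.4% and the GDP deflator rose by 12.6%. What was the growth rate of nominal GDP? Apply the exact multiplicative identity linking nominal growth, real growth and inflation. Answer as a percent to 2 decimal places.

9.90%

(1 + g_nom) = (1 + g_real)(1 + π) = 0.9760 × 1.1260 = 1.09898.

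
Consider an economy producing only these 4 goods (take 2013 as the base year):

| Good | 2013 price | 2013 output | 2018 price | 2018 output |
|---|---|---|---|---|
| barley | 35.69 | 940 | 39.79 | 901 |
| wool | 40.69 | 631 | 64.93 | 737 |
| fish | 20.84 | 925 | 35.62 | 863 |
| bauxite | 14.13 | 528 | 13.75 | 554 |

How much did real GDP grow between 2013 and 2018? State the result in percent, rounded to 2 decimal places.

2.32%

Real GDP 2013 = Nominal GDP 2013 = 35.69·940 + 40.69·631 + 20.84·925 + 14.13·528 = 85961.63.
Real GDP 2018 (at 2013 prices) = 35.69·901 + 40.69·737 + 20.84·863 + 14.13·554 = 87958.16.
Real growth = 87958.16/85961.63 − 1 = 0.0232.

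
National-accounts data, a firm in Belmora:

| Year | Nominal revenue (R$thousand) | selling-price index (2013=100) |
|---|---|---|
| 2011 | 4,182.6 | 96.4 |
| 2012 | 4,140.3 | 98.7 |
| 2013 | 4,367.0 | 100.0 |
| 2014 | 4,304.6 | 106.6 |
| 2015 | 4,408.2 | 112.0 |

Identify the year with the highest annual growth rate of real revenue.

2012: real = 4140.3/0.987 = 4194.83; growth vs 2011 (4338.80) = -3.32%.
2013: real = 4367.0/1.000 = 4367.00; growth vs 2012 (4194.83) = 4.10%.
2014: real = 4304.6/1.066 = 4038.09; growth vs 2013 (4367.00) = -7.53%.
2015: real = 4408.2/1.120 = 3935.89; growth vs 2014 (4038.09) = -2.53%.

2013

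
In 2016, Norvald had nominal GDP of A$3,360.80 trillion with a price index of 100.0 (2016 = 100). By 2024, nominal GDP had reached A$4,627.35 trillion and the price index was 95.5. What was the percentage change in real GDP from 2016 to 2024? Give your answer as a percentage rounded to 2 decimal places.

Real GDP 2016 = 3360.80 / 1.000 = 3360.80.
Real GDP 2024 = 4627.35 / 0.955 = 4845.39.
Real growth = 4845.39 / 3360.80 − 1 = 0.4417.

44.17%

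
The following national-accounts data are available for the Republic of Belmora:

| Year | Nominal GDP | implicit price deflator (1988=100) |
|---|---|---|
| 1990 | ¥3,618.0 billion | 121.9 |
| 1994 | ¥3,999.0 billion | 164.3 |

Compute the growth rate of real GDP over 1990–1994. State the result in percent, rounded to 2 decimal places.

-17.99%

Deflate each year: 1990 → 3618.0/1.219 = 2968.01; 1994 → 3999.0/1.643 = 2433.96.
So real GDP changed by 2433.96/2968.01 − 1 = -0.1799, i.e. -17.99%.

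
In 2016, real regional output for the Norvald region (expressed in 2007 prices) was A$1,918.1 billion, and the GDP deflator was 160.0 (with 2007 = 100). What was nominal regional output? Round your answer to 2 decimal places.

Nominal regional output = Real × (GDP deflator/100) = 1918.1 × 1.600 = 3068.96.

A$3,068.96 billion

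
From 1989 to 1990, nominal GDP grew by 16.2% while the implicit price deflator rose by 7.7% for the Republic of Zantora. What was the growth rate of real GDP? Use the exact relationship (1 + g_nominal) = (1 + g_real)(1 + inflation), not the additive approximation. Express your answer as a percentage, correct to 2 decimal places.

7.89%

(1 + g_nom) = (1 + g_real)(1 + π), so g_real = 1.1620 / 1.0770 − 1 = 0.07892.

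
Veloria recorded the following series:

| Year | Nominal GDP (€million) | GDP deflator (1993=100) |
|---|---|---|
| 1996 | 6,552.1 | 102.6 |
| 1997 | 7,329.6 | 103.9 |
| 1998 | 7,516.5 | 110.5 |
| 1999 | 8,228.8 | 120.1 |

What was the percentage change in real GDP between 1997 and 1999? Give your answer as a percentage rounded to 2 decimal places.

-2.88%

Real GDP 1997 = 7329.6/1.039 = 7054.48.
Real GDP 1999 = 8228.8/1.201 = 6851.62.
Change = 6851.62/7054.48 − 1 = -0.0288.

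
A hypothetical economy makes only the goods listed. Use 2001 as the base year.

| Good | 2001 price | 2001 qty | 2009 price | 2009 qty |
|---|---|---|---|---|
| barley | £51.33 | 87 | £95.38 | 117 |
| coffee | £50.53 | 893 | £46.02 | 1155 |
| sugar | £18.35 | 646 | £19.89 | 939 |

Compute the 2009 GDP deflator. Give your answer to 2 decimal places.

Nominal GDP 2009 = 95.38·117 + 46.02·1155 + 19.89·939 = 82989.27.
Real GDP 2009 (at 2001 prices) = 51.33·117 + 50.53·1155 + 18.35·939 = 81598.41.
Deflator = Nominal/Real × 100 = 82989.27/81598.41 × 100 = 101.705.

101.70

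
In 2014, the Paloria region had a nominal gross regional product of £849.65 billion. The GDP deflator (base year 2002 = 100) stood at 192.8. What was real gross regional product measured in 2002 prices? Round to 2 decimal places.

£440.69 billion

Real gross regional product = Nominal / (GDP deflator/100) = 849.65 / 1.928 = 440.69.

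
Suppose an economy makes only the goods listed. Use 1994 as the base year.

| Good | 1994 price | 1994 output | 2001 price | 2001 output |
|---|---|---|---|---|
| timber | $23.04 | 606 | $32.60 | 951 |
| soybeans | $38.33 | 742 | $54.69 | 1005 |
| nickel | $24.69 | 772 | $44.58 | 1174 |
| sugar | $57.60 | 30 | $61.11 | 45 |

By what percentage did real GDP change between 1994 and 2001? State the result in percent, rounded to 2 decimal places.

Real GDP 1994 = Nominal GDP 1994 = 23.04·606 + 38.33·742 + 24.69·772 + 57.60·30 = 63191.78.
Real GDP 2001 (at 1994 prices) = 23.04·951 + 38.33·1005 + 24.69·1174 + 57.60·45 = 92010.75.
Real growth = 92010.75/63191.78 − 1 = 0.4561.

45.61%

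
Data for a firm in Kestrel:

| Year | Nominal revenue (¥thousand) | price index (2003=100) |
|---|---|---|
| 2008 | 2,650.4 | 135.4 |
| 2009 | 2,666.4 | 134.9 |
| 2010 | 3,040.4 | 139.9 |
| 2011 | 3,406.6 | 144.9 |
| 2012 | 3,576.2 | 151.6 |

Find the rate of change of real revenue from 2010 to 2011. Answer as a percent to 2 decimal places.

8.18%

Real revenue 2010 = 3040.4/1.399 = 2173.27.
Real revenue 2011 = 3406.6/1.449 = 2351.00.
Change = 2351.00/2173.27 − 1 = 0.0818.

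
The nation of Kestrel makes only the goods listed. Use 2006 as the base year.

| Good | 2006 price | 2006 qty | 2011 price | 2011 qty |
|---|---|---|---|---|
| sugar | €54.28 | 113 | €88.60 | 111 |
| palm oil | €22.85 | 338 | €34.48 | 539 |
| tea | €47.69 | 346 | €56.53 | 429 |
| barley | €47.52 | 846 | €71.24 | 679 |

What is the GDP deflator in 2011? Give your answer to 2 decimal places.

142.18

Nominal GDP 2011 = 88.60·111 + 34.48·539 + 56.53·429 + 71.24·679 = 101042.65.
Real GDP 2011 (at 2006 prices) = 54.28·111 + 22.85·539 + 47.69·429 + 47.52·679 = 71066.32.
Deflator = Nominal/Real × 100 = 101042.65/71066.32 × 100 = 142.181.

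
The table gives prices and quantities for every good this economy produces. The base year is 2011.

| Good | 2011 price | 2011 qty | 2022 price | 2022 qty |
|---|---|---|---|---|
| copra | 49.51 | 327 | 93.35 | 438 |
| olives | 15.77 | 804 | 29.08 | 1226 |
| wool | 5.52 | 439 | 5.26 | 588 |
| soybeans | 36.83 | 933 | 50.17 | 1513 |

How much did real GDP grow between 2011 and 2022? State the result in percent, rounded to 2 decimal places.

52.30%

Real GDP 2011 = Nominal GDP 2011 = 49.51·327 + 15.77·804 + 5.52·439 + 36.83·933 = 65654.52.
Real GDP 2022 (at 2011 prices) = 49.51·438 + 15.77·1226 + 5.52·588 + 36.83·1513 = 99988.95.
Real growth = 99988.95/65654.52 − 1 = 0.5230.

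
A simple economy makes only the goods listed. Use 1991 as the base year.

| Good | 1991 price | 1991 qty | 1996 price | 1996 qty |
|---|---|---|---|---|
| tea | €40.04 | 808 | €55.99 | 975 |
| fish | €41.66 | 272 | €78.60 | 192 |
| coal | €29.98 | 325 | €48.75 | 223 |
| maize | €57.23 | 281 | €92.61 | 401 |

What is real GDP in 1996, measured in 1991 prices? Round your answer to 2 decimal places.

€76672.49

Real GDP 1996 = Σ (p_1991 × q_1996) = 40.04·975 + 41.66·192 + 29.98·223 + 57.23·401 = 76672.49.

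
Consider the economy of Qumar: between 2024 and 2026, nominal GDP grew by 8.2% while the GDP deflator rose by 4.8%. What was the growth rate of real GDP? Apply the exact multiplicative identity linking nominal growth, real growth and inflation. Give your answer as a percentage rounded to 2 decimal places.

(1 + g_nom) = (1 + g_real)(1 + π), so g_real = 1.0820 / 1.0480 − 1 = 0.03244.

3.24%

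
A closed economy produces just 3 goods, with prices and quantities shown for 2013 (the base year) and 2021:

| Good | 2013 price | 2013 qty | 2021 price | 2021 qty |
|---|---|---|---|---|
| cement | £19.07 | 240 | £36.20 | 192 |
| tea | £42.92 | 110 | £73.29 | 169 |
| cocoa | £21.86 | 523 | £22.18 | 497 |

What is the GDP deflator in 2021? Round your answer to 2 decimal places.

Nominal GDP 2021 = 36.20·192 + 73.29·169 + 22.18·497 = 30359.87.
Real GDP 2021 (at 2013 prices) = 19.07·192 + 42.92·169 + 21.86·497 = 21779.34.
Deflator = Nominal/Real × 100 = 30359.87/21779.34 × 100 = 139.398.

139.40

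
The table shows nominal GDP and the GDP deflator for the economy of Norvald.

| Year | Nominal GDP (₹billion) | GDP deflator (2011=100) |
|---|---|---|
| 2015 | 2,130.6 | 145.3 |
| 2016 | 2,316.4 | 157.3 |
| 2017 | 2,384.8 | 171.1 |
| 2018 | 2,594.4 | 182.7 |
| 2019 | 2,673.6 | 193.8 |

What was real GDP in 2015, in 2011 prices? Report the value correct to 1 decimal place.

Real GDP 2015 = 2130.6 / 1.453 = 1466.35.

₹1,466.3 billion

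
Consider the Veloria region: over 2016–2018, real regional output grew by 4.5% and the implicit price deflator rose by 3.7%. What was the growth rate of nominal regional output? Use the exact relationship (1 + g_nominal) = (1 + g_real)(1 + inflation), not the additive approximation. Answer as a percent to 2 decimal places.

(1 + g_nom) = (1 + g_real)(1 + π) = 1.0450 × 1.0370 = 1.08367.

8.37%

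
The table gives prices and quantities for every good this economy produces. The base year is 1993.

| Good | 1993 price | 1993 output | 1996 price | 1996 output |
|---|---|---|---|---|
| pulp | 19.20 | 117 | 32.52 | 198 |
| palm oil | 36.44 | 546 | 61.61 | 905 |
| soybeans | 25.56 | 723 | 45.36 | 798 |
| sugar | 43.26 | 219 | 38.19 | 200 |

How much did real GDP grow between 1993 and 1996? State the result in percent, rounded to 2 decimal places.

31.40%

Real GDP 1993 = Nominal GDP 1993 = 19.20·117 + 36.44·546 + 25.56·723 + 43.26·219 = 50096.46.
Real GDP 1996 (at 1993 prices) = 19.20·198 + 36.44·905 + 25.56·798 + 43.26·200 = 65828.68.
Real growth = 65828.68/50096.46 − 1 = 0.3140.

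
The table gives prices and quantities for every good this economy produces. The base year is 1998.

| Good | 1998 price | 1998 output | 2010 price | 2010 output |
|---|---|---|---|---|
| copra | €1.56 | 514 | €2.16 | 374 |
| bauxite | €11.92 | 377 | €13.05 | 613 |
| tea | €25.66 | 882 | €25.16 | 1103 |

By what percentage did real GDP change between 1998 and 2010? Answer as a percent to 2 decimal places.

Real GDP 1998 = Nominal GDP 1998 = 1.56·514 + 11.92·377 + 25.66·882 = 27927.80.
Real GDP 2010 (at 1998 prices) = 1.56·374 + 11.92·613 + 25.66·1103 = 36193.38.
Real growth = 36193.38/27927.80 − 1 = 0.2960.

29.60%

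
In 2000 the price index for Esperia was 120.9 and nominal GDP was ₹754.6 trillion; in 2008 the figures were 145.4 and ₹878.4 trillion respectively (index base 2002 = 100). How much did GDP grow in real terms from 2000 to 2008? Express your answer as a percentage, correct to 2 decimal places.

Deflate each year: 2000 → 754.6/1.209 = 624.15; 2008 → 878.4/1.454 = 604.13.
So real GDP changed by 604.13/624.15 − 1 = -0.0321, i.e. -3.21%.

-3.21%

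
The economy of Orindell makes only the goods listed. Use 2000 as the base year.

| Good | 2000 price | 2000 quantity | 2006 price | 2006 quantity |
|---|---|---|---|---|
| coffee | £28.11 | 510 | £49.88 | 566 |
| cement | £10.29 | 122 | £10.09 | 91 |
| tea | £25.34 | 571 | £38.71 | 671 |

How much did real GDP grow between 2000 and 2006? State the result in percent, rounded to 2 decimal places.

12.61%

Real GDP 2000 = Nominal GDP 2000 = 28.11·510 + 10.29·122 + 25.34·571 = 30060.62.
Real GDP 2006 (at 2000 prices) = 28.11·566 + 10.29·91 + 25.34·671 = 33849.79.
Real growth = 33849.79/30060.62 − 1 = 0.1261.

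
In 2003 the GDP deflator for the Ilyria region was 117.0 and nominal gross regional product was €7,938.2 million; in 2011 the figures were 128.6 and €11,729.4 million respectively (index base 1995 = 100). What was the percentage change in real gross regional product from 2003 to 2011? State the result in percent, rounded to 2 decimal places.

Deflate each year: 2003 → 7938.2/1.170 = 6784.79; 2011 → 11729.4/1.286 = 9120.84.
So real gross regional product changed by 9120.84/6784.79 − 1 = 0.3443, i.e. 34.43%.

34.43%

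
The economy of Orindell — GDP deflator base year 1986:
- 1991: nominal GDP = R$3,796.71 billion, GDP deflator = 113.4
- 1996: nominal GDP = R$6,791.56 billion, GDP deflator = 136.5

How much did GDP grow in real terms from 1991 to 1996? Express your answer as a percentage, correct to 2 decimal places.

48.61%

Deflate each year: 1991 → 3796.71/1.134 = 3348.07; 1996 → 6791.56/1.365 = 4975.50.
So real GDP changed by 4975.50/3348.07 − 1 = 0.4861, i.e. 48.61%.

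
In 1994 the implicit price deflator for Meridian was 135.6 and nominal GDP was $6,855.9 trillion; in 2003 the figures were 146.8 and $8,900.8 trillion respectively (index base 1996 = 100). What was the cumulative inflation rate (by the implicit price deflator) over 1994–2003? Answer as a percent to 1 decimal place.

8.3%

Price-level change = 146.8 / 135.6 − 1 = 0.0826.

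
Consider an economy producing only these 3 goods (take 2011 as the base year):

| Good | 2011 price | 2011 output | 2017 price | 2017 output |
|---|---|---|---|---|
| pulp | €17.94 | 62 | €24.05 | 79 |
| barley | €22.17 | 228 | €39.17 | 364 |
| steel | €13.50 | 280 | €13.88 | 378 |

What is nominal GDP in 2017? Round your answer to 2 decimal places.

€21404.47

Nominal GDP 2017 = Σ (p_2017 × q_2017) = 24.05·79 + 39.17·364 + 13.88·378 = 21404.47.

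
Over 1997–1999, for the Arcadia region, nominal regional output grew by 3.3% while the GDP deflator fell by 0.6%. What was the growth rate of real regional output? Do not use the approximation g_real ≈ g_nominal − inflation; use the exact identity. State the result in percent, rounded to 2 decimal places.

3.92%

(1 + g_nom) = (1 + g_real)(1 + π), so g_real = 1.0330 / 0.9940 − 1 = 0.03924.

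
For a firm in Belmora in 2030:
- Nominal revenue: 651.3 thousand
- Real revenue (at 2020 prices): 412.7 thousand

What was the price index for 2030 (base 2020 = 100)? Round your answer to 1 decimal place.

price index = (Nominal / Real) × 100 = 651.3 / 412.7 × 100 = 157.81.

157.8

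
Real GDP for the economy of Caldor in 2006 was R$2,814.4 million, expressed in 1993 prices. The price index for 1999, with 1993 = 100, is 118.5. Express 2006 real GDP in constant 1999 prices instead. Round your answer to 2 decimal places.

Real GDP in 1999 prices = Real GDP in 1993 prices × (P_1999/P_1993) = 2814.4 × 1.185 = 3335.06.

R$3,335.06 million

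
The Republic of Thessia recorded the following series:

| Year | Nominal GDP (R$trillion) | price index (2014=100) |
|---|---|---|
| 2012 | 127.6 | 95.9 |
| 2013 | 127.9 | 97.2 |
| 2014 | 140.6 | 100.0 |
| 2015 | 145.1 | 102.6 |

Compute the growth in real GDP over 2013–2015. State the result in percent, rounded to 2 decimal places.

Real GDP 2013 = 127.9/0.972 = 131.58.
Real GDP 2015 = 145.1/1.026 = 141.42.
Change = 141.42/131.58 − 1 = 0.0748.

7.48%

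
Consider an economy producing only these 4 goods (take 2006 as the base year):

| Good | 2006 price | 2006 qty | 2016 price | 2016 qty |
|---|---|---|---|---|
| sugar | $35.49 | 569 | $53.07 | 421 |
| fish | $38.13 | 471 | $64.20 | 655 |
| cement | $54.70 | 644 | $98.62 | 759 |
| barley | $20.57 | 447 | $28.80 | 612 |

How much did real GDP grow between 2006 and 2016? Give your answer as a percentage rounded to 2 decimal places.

Real GDP 2006 = Nominal GDP 2006 = 35.49·569 + 38.13·471 + 54.70·644 + 20.57·447 = 82574.63.
Real GDP 2016 (at 2006 prices) = 35.49·421 + 38.13·655 + 54.70·759 + 20.57·612 = 94022.58.
Real growth = 94022.58/82574.63 − 1 = 0.1386.

13.86%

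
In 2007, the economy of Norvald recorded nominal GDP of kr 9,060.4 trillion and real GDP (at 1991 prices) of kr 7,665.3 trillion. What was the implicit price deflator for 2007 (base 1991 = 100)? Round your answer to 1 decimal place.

118.2

implicit price deflator = (Nominal / Real) × 100 = 9060.4 / 7665.3 × 100 = 118.20.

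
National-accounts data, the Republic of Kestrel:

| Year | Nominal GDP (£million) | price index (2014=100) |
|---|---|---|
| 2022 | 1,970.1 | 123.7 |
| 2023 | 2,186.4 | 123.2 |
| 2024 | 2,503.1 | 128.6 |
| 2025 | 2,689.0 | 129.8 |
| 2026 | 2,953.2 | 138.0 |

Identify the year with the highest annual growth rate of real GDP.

2023

2023: real = 2186.4/1.232 = 1774.68; growth vs 2022 (1592.64) = 11.43%.
2024: real = 2503.1/1.286 = 1946.42; growth vs 2023 (1774.68) = 9.68%.
2025: real = 2689.0/1.298 = 2071.65; growth vs 2024 (1946.42) = 6.43%.
2026: real = 2953.2/1.380 = 2140.00; growth vs 2025 (2071.65) = 3.30%.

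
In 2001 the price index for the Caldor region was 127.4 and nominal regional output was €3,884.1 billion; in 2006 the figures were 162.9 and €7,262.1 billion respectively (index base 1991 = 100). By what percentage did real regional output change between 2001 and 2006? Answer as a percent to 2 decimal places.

46.22%

Deflate each year: 2001 → 3884.1/1.274 = 3048.74; 2006 → 7262.1/1.629 = 4458.01.
So real regional output changed by 4458.01/3048.74 − 1 = 0.4622, i.e. 46.22%.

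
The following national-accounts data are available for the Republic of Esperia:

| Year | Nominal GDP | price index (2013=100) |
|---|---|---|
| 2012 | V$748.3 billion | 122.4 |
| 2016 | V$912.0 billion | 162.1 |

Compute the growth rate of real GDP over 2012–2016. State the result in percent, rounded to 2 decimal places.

-7.97%

Real GDP 2012 = 748.3 / 1.224 = 611.36.
Real GDP 2016 = 912.0 / 1.621 = 562.62.
Real growth = 562.62 / 611.36 − 1 = -0.0797.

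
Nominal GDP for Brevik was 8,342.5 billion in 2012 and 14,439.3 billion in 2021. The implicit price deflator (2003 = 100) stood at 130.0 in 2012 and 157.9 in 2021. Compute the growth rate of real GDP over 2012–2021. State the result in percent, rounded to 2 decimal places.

Real GDP 2012 = 8342.5 / 1.300 = 6417.31.
Real GDP 2021 = 14439.3 / 1.579 = 9144.59.
Real growth = 9144.59 / 6417.31 − 1 = 0.4250.

42.50%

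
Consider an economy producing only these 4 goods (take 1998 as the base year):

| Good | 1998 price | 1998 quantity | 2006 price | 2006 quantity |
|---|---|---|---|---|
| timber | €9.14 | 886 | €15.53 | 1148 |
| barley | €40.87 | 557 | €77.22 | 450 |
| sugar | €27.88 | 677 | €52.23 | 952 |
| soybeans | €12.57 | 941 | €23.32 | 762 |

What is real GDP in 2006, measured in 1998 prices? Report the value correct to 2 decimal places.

€65004.32

Real GDP 2006 = Σ (p_1998 × q_2006) = 9.14·1148 + 40.87·450 + 27.88·952 + 12.57·762 = 65004.32.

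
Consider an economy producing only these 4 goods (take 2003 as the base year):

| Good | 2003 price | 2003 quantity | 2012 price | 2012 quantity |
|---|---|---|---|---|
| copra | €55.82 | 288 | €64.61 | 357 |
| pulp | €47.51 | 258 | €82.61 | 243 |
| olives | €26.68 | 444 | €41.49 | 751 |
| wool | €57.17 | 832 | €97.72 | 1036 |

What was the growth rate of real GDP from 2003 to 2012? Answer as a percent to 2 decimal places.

26.20%

Real GDP 2003 = Nominal GDP 2003 = 55.82·288 + 47.51·258 + 26.68·444 + 57.17·832 = 87745.10.
Real GDP 2012 (at 2003 prices) = 55.82·357 + 47.51·243 + 26.68·751 + 57.17·1036 = 110737.47.
Real growth = 110737.47/87745.10 − 1 = 0.2620.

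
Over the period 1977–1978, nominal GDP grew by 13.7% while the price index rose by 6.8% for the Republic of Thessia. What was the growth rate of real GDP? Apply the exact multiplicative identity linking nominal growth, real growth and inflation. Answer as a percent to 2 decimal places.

(1 + g_nom) = (1 + g_real)(1 + π), so g_real = 1.1370 / 1.0680 − 1 = 0.06461.

6.46%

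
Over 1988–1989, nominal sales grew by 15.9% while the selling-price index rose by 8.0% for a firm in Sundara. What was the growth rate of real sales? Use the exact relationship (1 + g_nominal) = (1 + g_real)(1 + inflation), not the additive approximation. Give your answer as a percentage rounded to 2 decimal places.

7.31%

(1 + g_nom) = (1 + g_real)(1 + π), so g_real = 1.1590 / 1.0800 − 1 = 0.07315.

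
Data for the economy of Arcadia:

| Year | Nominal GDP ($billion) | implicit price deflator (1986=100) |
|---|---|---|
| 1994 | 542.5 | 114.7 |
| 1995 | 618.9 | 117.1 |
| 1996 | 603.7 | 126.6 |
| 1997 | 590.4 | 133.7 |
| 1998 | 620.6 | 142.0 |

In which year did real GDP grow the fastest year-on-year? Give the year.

1995

1995: real = 618.9/1.171 = 528.52; growth vs 1994 (472.97) = 11.74%.
1996: real = 603.7/1.266 = 476.86; growth vs 1995 (528.52) = -9.77%.
1997: real = 590.4/1.337 = 441.59; growth vs 1996 (476.86) = -7.40%.
1998: real = 620.6/1.420 = 437.04; growth vs 1997 (441.59) = -1.03%.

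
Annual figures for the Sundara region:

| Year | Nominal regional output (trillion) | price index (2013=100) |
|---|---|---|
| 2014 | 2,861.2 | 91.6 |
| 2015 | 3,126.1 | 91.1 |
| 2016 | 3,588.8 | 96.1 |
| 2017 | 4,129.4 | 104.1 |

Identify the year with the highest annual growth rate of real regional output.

2015: real = 3126.1/0.911 = 3431.50; growth vs 2014 (3123.58) = 9.86%.
2016: real = 3588.8/0.961 = 3734.44; growth vs 2015 (3431.50) = 8.83%.
2017: real = 4129.4/1.041 = 3966.76; growth vs 2016 (3734.44) = 6.22%.

2015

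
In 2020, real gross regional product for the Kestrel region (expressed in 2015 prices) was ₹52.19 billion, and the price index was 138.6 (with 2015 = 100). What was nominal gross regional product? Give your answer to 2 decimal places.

Nominal gross regional product = Real × (price index/100) = 52.19 × 1.386 = 72.34.

₹72.34 billion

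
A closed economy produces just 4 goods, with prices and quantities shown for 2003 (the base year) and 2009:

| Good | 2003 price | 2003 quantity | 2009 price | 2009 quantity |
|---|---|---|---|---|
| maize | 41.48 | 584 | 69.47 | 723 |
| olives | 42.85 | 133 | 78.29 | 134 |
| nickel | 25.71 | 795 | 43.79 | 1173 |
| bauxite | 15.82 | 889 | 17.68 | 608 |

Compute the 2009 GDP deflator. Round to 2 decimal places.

162.67

Nominal GDP 2009 = 69.47·723 + 78.29·134 + 43.79·1173 + 17.68·608 = 122832.78.
Real GDP 2009 (at 2003 prices) = 41.48·723 + 42.85·134 + 25.71·1173 + 15.82·608 = 75508.33.
Deflator = Nominal/Real × 100 = 122832.78/75508.33 × 100 = 162.674.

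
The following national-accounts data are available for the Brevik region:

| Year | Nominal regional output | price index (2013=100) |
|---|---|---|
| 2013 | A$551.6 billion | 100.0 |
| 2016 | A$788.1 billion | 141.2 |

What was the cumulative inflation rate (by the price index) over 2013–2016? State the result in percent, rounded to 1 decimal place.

Price-level change = 141.2 / 100.0 − 1 = 0.4120.

41.2%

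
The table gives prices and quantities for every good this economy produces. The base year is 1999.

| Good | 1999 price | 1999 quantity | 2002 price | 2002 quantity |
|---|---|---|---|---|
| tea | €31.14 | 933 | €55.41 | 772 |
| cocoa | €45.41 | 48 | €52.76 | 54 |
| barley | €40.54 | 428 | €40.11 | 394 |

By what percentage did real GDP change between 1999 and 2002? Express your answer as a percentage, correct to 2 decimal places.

-12.60%

Real GDP 1999 = Nominal GDP 1999 = 31.14·933 + 45.41·48 + 40.54·428 = 48584.42.
Real GDP 2002 (at 1999 prices) = 31.14·772 + 45.41·54 + 40.54·394 = 42464.98.
Real growth = 42464.98/48584.42 − 1 = -0.1260.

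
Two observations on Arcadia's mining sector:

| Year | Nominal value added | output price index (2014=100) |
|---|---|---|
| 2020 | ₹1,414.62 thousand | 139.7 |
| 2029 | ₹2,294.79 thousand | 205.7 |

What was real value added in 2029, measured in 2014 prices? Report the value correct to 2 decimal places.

Real value added = Nominal / (output price index/100) = 2294.79 / 2.057 = 1115.60.

₹1,115.60 thousand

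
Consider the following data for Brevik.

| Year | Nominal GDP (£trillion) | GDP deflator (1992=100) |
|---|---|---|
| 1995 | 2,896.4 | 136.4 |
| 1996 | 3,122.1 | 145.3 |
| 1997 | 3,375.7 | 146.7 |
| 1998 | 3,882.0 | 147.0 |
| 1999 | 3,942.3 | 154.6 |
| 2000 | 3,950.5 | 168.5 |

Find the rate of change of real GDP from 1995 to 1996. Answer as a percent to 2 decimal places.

1.19%

Real GDP 1995 = 2896.4/1.364 = 2123.46.
Real GDP 1996 = 3122.1/1.453 = 2148.73.
Change = 2148.73/2123.46 − 1 = 0.0119.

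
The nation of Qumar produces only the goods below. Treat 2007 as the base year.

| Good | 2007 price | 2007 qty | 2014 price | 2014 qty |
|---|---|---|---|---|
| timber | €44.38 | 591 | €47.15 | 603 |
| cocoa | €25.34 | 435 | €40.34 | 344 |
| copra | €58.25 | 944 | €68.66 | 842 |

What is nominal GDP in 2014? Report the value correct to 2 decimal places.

€100120.13

Nominal GDP 2014 = Σ (p_2014 × q_2014) = 47.15·603 + 40.34·344 + 68.66·842 = 100120.13.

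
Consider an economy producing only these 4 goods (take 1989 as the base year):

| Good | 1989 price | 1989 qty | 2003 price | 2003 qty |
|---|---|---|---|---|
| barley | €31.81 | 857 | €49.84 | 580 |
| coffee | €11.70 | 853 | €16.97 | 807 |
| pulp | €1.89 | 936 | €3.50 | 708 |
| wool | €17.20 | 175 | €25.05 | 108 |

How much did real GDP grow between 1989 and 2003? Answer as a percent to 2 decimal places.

-26.02%

Real GDP 1989 = Nominal GDP 1989 = 31.81·857 + 11.70·853 + 1.89·936 + 17.20·175 = 42020.31.
Real GDP 2003 (at 1989 prices) = 31.81·580 + 11.70·807 + 1.89·708 + 17.20·108 = 31087.42.
Real growth = 31087.42/42020.31 − 1 = -0.2602.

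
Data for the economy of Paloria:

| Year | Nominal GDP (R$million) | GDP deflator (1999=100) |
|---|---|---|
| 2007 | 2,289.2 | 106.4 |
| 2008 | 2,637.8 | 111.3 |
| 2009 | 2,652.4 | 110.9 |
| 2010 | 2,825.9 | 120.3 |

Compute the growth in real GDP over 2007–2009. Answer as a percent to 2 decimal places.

Real GDP 2007 = 2289.2/1.064 = 2151.50.
Real GDP 2009 = 2652.4/1.109 = 2391.70.
Change = 2391.70/2151.50 − 1 = 0.1116.

11.16%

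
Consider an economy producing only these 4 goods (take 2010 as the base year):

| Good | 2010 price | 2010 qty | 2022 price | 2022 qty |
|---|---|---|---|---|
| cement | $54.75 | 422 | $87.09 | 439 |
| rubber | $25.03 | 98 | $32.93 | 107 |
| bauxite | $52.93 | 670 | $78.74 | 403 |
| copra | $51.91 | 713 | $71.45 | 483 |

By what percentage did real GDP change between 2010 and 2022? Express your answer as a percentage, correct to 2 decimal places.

Real GDP 2010 = Nominal GDP 2010 = 54.75·422 + 25.03·98 + 52.93·670 + 51.91·713 = 98032.37.
Real GDP 2022 (at 2010 prices) = 54.75·439 + 25.03·107 + 52.93·403 + 51.91·483 = 73116.78.
Real growth = 73116.78/98032.37 − 1 = -0.2542.

-25.42%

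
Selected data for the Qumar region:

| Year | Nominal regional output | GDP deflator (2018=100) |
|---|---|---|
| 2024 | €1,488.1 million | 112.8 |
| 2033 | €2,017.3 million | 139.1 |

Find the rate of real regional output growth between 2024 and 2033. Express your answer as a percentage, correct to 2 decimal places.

Real regional output 2024 = 1488.1 / 1.128 = 1319.24.
Real regional output 2033 = 2017.3 / 1.391 = 1450.25.
Real growth = 1450.25 / 1319.24 − 1 = 0.0993.

9.93%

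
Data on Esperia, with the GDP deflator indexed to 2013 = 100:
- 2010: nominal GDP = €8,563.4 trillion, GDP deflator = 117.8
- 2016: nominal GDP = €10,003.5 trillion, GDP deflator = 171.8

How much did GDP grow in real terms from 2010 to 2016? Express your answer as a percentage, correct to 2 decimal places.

Deflate each year: 2010 → 8563.4/1.178 = 7269.44; 2016 → 10003.5/1.718 = 5822.76.
So real GDP changed by 5822.76/7269.44 − 1 = -0.1990, i.e. -19.90%.

-19.90%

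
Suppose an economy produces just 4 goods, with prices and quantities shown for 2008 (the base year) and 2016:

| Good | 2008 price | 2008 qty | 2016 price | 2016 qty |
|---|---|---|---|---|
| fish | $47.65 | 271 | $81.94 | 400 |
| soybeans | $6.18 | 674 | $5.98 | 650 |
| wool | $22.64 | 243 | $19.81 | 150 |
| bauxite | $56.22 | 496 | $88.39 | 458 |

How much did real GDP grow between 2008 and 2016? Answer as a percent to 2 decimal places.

3.48%

Real GDP 2008 = Nominal GDP 2008 = 47.65·271 + 6.18·674 + 22.64·243 + 56.22·496 = 50465.11.
Real GDP 2016 (at 2008 prices) = 47.65·400 + 6.18·650 + 22.64·150 + 56.22·458 = 52221.76.
Real growth = 52221.76/50465.11 − 1 = 0.0348.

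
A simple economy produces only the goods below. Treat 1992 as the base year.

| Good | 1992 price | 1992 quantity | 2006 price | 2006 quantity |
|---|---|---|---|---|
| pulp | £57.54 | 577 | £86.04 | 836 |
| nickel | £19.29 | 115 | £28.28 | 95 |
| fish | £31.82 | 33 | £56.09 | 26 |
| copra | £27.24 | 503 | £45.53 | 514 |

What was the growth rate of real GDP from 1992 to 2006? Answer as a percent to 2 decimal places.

29.09%

Real GDP 1992 = Nominal GDP 1992 = 57.54·577 + 19.29·115 + 31.82·33 + 27.24·503 = 50170.71.
Real GDP 2006 (at 1992 prices) = 57.54·836 + 19.29·95 + 31.82·26 + 27.24·514 = 64764.67.
Real growth = 64764.67/50170.71 − 1 = 0.2909.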